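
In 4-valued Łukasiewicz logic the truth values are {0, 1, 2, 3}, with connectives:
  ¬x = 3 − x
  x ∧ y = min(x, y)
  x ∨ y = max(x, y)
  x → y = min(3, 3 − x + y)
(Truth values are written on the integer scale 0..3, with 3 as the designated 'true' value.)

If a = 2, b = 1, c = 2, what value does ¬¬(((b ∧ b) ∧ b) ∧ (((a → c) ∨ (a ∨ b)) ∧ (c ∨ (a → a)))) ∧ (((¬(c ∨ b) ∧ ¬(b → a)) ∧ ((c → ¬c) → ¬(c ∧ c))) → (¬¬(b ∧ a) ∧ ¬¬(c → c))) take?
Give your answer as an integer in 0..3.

1

b ∧ b = 1 ∧ 1 = 1
(b ∧ b) ∧ b = 1 ∧ 1 = 1
a → c = 2 → 2 = 3
a ∨ b = 2 ∨ 1 = 2
(a → c) ∨ (a ∨ b) = 3 ∨ 2 = 3
a → a = 2 → 2 = 3
c ∨ (a → a) = 2 ∨ 3 = 3
((a → c) ∨ (a ∨ b)) ∧ (c ∨ (a → a)) = 3 ∧ 3 = 3
((b ∧ b) ∧ b) ∧ (((a → c) ∨ (a ∨ b)) ∧ (c ∨ (a → a))) = 1 ∧ 3 = 1
¬(((b ∧ b) ∧ b) ∧ (((a → c) ∨ (a ∨ b)) ∧ (c ∨ (a → a)))) = ¬1 = 2
¬¬(((b ∧ b) ∧ b) ∧ (((a → c) ∨ (a ∨ b)) ∧ (c ∨ (a → a)))) = ¬2 = 1
c ∨ b = 2 ∨ 1 = 2
¬(c ∨ b) = ¬2 = 1
b → a = 1 → 2 = 3
¬(b → a) = ¬3 = 0
¬(c ∨ b) ∧ ¬(b → a) = 1 ∧ 0 = 0
¬c = ¬2 = 1
c → ¬c = 2 → 1 = 2
c ∧ c = 2 ∧ 2 = 2
¬(c ∧ c) = ¬2 = 1
(c → ¬c) → ¬(c ∧ c) = 2 → 1 = 2
(¬(c ∨ b) ∧ ¬(b → a)) ∧ ((c → ¬c) → ¬(c ∧ c)) = 0 ∧ 2 = 0
b ∧ a = 1 ∧ 2 = 1
¬(b ∧ a) = ¬1 = 2
¬¬(b ∧ a) = ¬2 = 1
c → c = 2 → 2 = 3
¬(c → c) = ¬3 = 0
¬¬(c → c) = ¬0 = 3
¬¬(b ∧ a) ∧ ¬¬(c → c) = 1 ∧ 3 = 1
((¬(c ∨ b) ∧ ¬(b → a)) ∧ ((c → ¬c) → ¬(c ∧ c))) → (¬¬(b ∧ a) ∧ ¬¬(c → c)) = 0 → 1 = 3
¬¬(((b ∧ b) ∧ b) ∧ (((a → c) ∨ (a ∨ b)) ∧ (c ∨ (a → a)))) ∧ (((¬(c ∨ b) ∧ ¬(b → a)) ∧ ((c → ¬c) → ¬(c ∧ c))) → (¬¬(b ∧ a) ∧ ¬¬(c → c))) = 1 ∧ 3 = 1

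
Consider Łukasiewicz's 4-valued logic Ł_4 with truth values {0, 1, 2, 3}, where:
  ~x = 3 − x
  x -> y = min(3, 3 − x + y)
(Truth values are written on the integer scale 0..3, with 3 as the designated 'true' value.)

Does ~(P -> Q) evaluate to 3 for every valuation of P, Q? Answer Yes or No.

No

Counterexample: take P = 0, Q = 0.
P -> Q = 0 -> 0 = 3
~(P -> Q) = ~3 = 0
This gives 0 ≠ 3.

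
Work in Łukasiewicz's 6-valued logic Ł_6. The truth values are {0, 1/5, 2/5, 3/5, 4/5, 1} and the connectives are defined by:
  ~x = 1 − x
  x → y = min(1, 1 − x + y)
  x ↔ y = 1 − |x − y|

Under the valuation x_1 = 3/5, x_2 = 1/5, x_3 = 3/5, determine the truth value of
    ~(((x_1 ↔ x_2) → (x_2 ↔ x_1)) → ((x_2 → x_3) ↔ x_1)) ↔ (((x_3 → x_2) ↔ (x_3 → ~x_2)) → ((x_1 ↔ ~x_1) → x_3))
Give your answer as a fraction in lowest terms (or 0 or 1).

2/5

x_1 ↔ x_2 = 3/5 ↔ 1/5 = 3/5
x_2 ↔ x_1 = 1/5 ↔ 3/5 = 3/5
(x_1 ↔ x_2) → (x_2 ↔ x_1) = 3/5 → 3/5 = 1
x_2 → x_3 = 1/5 → 3/5 = 1
(x_2 → x_3) ↔ x_1 = 1 ↔ 3/5 = 3/5
((x_1 ↔ x_2) → (x_2 ↔ x_1)) → ((x_2 → x_3) ↔ x_1) = 1 → 3/5 = 3/5
~(((x_1 ↔ x_2) → (x_2 ↔ x_1)) → ((x_2 → x_3) ↔ x_1)) = ~3/5 = 2/5
x_3 → x_2 = 3/5 → 1/5 = 3/5
~x_2 = ~1/5 = 4/5
x_3 → ~x_2 = 3/5 → 4/5 = 1
(x_3 → x_2) ↔ (x_3 → ~x_2) = 3/5 ↔ 1 = 3/5
~x_1 = ~3/5 = 2/5
x_1 ↔ ~x_1 = 3/5 ↔ 2/5 = 4/5
(x_1 ↔ ~x_1) → x_3 = 4/5 → 3/5 = 4/5
((x_3 → x_2) ↔ (x_3 → ~x_2)) → ((x_1 ↔ ~x_1) → x_3) = 3/5 → 4/5 = 1
~(((x_1 ↔ x_2) → (x_2 ↔ x_1)) → ((x_2 → x_3) ↔ x_1)) ↔ (((x_3 → x_2) ↔ (x_3 → ~x_2)) → ((x_1 ↔ ~x_1) → x_3)) = 2/5 ↔ 1 = 2/5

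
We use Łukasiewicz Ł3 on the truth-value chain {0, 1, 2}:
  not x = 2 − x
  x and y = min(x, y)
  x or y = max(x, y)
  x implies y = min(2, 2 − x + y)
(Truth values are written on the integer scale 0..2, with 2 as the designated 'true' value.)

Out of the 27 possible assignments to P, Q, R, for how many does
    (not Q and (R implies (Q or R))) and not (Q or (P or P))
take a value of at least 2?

3

value 2: 3 assignments (counts)
value 1: 9 assignments
value 0: 15 assignments
So 3 of the 27 assignments meet the threshold.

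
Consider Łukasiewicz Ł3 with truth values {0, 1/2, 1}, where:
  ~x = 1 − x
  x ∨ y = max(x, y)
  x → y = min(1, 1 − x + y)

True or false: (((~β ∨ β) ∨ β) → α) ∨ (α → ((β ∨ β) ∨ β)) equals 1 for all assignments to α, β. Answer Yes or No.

Counterexample: take α = 1/2, β = 0.
~β = ~0 = 1
~β ∨ β = 1 ∨ 0 = 1
(~β ∨ β) ∨ β = 1 ∨ 0 = 1
((~β ∨ β) ∨ β) → α = 1 → 1/2 = 1/2
β ∨ β = 0 ∨ 0 = 0
(β ∨ β) ∨ β = 0 ∨ 0 = 0
α → ((β ∨ β) ∨ β) = 1/2 → 0 = 1/2
(((~β ∨ β) ∨ β) → α) ∨ (α → ((β ∨ β) ∨ β)) = 1/2 ∨ 1/2 = 1/2
This gives 1/2 ≠ 1.

No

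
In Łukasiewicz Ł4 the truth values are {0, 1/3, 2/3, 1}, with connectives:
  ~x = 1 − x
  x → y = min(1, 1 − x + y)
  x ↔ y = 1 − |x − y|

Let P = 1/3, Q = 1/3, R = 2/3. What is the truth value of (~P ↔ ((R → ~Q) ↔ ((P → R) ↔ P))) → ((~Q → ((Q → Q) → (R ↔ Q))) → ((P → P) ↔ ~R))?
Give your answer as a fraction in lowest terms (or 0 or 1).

2/3

~P = ~1/3 = 2/3
~Q = ~1/3 = 2/3
R → ~Q = 2/3 → 2/3 = 1
P → R = 1/3 → 2/3 = 1
(P → R) ↔ P = 1 ↔ 1/3 = 1/3
(R → ~Q) ↔ ((P → R) ↔ P) = 1 ↔ 1/3 = 1/3
~P ↔ ((R → ~Q) ↔ ((P → R) ↔ P)) = 2/3 ↔ 1/3 = 2/3
~Q = ~1/3 = 2/3
Q → Q = 1/3 → 1/3 = 1
R ↔ Q = 2/3 ↔ 1/3 = 2/3
(Q → Q) → (R ↔ Q) = 1 → 2/3 = 2/3
~Q → ((Q → Q) → (R ↔ Q)) = 2/3 → 2/3 = 1
P → P = 1/3 → 1/3 = 1
~R = ~2/3 = 1/3
(P → P) ↔ ~R = 1 ↔ 1/3 = 1/3
(~Q → ((Q → Q) → (R ↔ Q))) → ((P → P) ↔ ~R) = 1 → 1/3 = 1/3
(~P ↔ ((R → ~Q) ↔ ((P → R) ↔ P))) → ((~Q → ((Q → Q) → (R ↔ Q))) → ((P → P) ↔ ~R)) = 2/3 → 1/3 = 2/3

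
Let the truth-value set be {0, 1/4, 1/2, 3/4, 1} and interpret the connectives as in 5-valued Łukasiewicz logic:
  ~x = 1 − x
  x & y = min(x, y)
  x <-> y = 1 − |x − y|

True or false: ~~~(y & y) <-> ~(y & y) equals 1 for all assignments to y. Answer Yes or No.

Yes

y = 0 ↦ 1
y = 1/4 ↦ 1
y = 1/2 ↦ 1
y = 3/4 ↦ 1
y = 1 ↦ 1
Every assignment gives a value ≥ 1.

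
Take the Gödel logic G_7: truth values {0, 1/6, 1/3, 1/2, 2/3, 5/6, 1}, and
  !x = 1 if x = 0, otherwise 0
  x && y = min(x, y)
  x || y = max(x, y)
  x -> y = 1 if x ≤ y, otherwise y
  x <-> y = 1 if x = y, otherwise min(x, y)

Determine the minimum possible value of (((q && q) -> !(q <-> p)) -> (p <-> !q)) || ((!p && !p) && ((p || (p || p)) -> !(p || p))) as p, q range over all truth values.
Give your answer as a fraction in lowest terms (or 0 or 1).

Take p = 1/6, q = 0:
q && q = 0 && 0 = 0
q <-> p = 0 <-> 1/6 = 0
!(q <-> p) = !0 = 1
(q && q) -> !(q <-> p) = 0 -> 1 = 1
!q = !0 = 1
p <-> !q = 1/6 <-> 1 = 1/6
((q && q) -> !(q <-> p)) -> (p <-> !q) = 1 -> 1/6 = 1/6
!p = !1/6 = 0
!p = !1/6 = 0
!p && !p = 0 && 0 = 0
p || p = 1/6 || 1/6 = 1/6
p || (p || p) = 1/6 || 1/6 = 1/6
p || p = 1/6 || 1/6 = 1/6
!(p || p) = !1/6 = 0
(p || (p || p)) -> !(p || p) = 1/6 -> 0 = 0
(!p && !p) && ((p || (p || p)) -> !(p || p)) = 0 && 0 = 0
(((q && q) -> !(q <-> p)) -> (p <-> !q)) || ((!p && !p) && ((p || (p || p)) -> !(p || p))) = 1/6 || 0 = 1/6
No assignment yields a value below 1/6, so this is the minimum.

1/6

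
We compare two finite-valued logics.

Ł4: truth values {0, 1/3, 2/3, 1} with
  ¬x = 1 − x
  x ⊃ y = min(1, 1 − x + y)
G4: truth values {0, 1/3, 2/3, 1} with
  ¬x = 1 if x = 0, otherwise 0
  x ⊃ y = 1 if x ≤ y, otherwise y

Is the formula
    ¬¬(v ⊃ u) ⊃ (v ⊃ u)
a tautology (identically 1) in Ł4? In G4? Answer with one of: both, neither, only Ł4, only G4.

In Ł4: every assignment gives 1 — tautology.
In G4: at u = 1/3, v = 2/3 the value is 1/3 — not a tautology.

only Ł4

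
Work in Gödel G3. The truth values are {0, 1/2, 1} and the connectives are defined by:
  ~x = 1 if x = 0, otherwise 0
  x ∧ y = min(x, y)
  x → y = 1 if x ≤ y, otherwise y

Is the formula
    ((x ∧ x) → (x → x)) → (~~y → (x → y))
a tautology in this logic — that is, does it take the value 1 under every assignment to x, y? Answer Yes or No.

No

Counterexample: take x = 1, y = 1/2.
x ∧ x = 1 ∧ 1 = 1
x → x = 1 → 1 = 1
(x ∧ x) → (x → x) = 1 → 1 = 1
~y = ~1/2 = 0
~~y = ~0 = 1
x → y = 1 → 1/2 = 1/2
~~y → (x → y) = 1 → 1/2 = 1/2
((x ∧ x) → (x → x)) → (~~y → (x → y)) = 1 → 1/2 = 1/2
This gives 1/2 ≠ 1.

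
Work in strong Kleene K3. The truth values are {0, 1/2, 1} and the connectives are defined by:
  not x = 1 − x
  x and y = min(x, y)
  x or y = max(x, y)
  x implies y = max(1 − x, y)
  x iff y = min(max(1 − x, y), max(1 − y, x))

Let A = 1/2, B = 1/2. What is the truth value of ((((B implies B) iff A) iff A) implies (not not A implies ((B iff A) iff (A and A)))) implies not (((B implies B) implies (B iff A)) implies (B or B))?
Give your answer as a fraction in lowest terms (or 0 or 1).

B implies B = 1/2 implies 1/2 = 1/2
(B implies B) iff A = 1/2 iff 1/2 = 1/2
((B implies B) iff A) iff A = 1/2 iff 1/2 = 1/2
not A = not 1/2 = 1/2
not not A = not 1/2 = 1/2
B iff A = 1/2 iff 1/2 = 1/2
A and A = 1/2 and 1/2 = 1/2
(B iff A) iff (A and A) = 1/2 iff 1/2 = 1/2
not not A implies ((B iff A) iff (A and A)) = 1/2 implies 1/2 = 1/2
(((B implies B) iff A) iff A) implies (not not A implies ((B iff A) iff (A and A))) = 1/2 implies 1/2 = 1/2
B implies B = 1/2 implies 1/2 = 1/2
B iff A = 1/2 iff 1/2 = 1/2
(B implies B) implies (B iff A) = 1/2 implies 1/2 = 1/2
B or B = 1/2 or 1/2 = 1/2
((B implies B) implies (B iff A)) implies (B or B) = 1/2 implies 1/2 = 1/2
not (((B implies B) implies (B iff A)) implies (B or B)) = not 1/2 = 1/2
((((B implies B) iff A) iff A) implies (not not A implies ((B iff A) iff (A and A)))) implies not (((B implies B) implies (B iff A)) implies (B or B)) = 1/2 implies 1/2 = 1/2

1/2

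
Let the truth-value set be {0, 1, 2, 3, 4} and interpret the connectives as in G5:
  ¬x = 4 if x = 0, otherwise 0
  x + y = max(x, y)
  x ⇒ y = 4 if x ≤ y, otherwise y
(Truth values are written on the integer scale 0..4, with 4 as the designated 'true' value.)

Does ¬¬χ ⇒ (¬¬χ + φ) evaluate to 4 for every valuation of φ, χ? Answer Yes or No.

Yes

At φ = 1, χ = 2, for instance:
¬χ = ¬2 = 0
¬¬χ = ¬0 = 4
¬¬χ + φ = 4 + 1 = 4
¬¬χ ⇒ (¬¬χ + φ) = 4 ⇒ 4 = 4
and checking the remaining 24 assignments likewise gives ≥ 4 in every case.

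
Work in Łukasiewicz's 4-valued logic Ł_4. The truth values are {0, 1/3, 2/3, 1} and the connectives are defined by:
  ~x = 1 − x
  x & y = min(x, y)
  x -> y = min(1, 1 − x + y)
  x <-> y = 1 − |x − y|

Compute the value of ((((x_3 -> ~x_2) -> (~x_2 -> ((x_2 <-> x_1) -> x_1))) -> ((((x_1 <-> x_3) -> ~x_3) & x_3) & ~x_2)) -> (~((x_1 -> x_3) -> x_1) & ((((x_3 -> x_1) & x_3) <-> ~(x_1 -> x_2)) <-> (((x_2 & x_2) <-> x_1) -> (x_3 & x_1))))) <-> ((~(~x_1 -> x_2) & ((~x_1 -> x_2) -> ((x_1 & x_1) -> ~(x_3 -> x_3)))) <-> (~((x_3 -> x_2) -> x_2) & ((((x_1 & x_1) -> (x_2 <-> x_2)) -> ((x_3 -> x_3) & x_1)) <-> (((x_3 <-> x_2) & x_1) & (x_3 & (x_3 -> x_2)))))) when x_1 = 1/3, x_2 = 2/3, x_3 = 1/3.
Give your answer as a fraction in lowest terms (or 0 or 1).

~x_2 = ~2/3 = 1/3
x_3 -> ~x_2 = 1/3 -> 1/3 = 1
~x_2 = ~2/3 = 1/3
x_2 <-> x_1 = 2/3 <-> 1/3 = 2/3
(x_2 <-> x_1) -> x_1 = 2/3 -> 1/3 = 2/3
~x_2 -> ((x_2 <-> x_1) -> x_1) = 1/3 -> 2/3 = 1
(x_3 -> ~x_2) -> (~x_2 -> ((x_2 <-> x_1) -> x_1)) = 1 -> 1 = 1
x_1 <-> x_3 = 1/3 <-> 1/3 = 1
~x_3 = ~1/3 = 2/3
(x_1 <-> x_3) -> ~x_3 = 1 -> 2/3 = 2/3
((x_1 <-> x_3) -> ~x_3) & x_3 = 2/3 & 1/3 = 1/3
~x_2 = ~2/3 = 1/3
(((x_1 <-> x_3) -> ~x_3) & x_3) & ~x_2 = 1/3 & 1/3 = 1/3
((x_3 -> ~x_2) -> (~x_2 -> ((x_2 <-> x_1) -> x_1))) -> ((((x_1 <-> x_3) -> ~x_3) & x_3) & ~x_2) = 1 -> 1/3 = 1/3
x_1 -> x_3 = 1/3 -> 1/3 = 1
(x_1 -> x_3) -> x_1 = 1 -> 1/3 = 1/3
~((x_1 -> x_3) -> x_1) = ~1/3 = 2/3
x_3 -> x_1 = 1/3 -> 1/3 = 1
(x_3 -> x_1) & x_3 = 1 & 1/3 = 1/3
x_1 -> x_2 = 1/3 -> 2/3 = 1
~(x_1 -> x_2) = ~1 = 0
((x_3 -> x_1) & x_3) <-> ~(x_1 -> x_2) = 1/3 <-> 0 = 2/3
x_2 & x_2 = 2/3 & 2/3 = 2/3
(x_2 & x_2) <-> x_1 = 2/3 <-> 1/3 = 2/3
x_3 & x_1 = 1/3 & 1/3 = 1/3
((x_2 & x_2) <-> x_1) -> (x_3 & x_1) = 2/3 -> 1/3 = 2/3
(((x_3 -> x_1) & x_3) <-> ~(x_1 -> x_2)) <-> (((x_2 & x_2) <-> x_1) -> (x_3 & x_1)) = 2/3 <-> 2/3 = 1
~((x_1 -> x_3) -> x_1) & ((((x_3 -> x_1) & x_3) <-> ~(x_1 -> x_2)) <-> (((x_2 & x_2) <-> x_1) -> (x_3 & x_1))) = 2/3 & 1 = 2/3
(((x_3 -> ~x_2) -> (~x_2 -> ((x_2 <-> x_1) -> x_1))) -> ((((x_1 <-> x_3) -> ~x_3) & x_3) & ~x_2)) -> (~((x_1 -> x_3) -> x_1) & ((((x_3 -> x_1) & x_3) <-> ~(x_1 -> x_2)) <-> (((x_2 & x_2) <-> x_1) -> (x_3 & x_1)))) = 1/3 -> 2/3 = 1
~x_1 = ~1/3 = 2/3
~x_1 -> x_2 = 2/3 -> 2/3 = 1
~(~x_1 -> x_2) = ~1 = 0
~x_1 = ~1/3 = 2/3
~x_1 -> x_2 = 2/3 -> 2/3 = 1
x_1 & x_1 = 1/3 & 1/3 = 1/3
x_3 -> x_3 = 1/3 -> 1/3 = 1
~(x_3 -> x_3) = ~1 = 0
(x_1 & x_1) -> ~(x_3 -> x_3) = 1/3 -> 0 = 2/3
(~x_1 -> x_2) -> ((x_1 & x_1) -> ~(x_3 -> x_3)) = 1 -> 2/3 = 2/3
~(~x_1 -> x_2) & ((~x_1 -> x_2) -> ((x_1 & x_1) -> ~(x_3 -> x_3))) = 0 & 2/3 = 0
x_3 -> x_2 = 1/3 -> 2/3 = 1
(x_3 -> x_2) -> x_2 = 1 -> 2/3 = 2/3
~((x_3 -> x_2) -> x_2) = ~2/3 = 1/3
x_1 & x_1 = 1/3 & 1/3 = 1/3
x_2 <-> x_2 = 2/3 <-> 2/3 = 1
(x_1 & x_1) -> (x_2 <-> x_2) = 1/3 -> 1 = 1
x_3 -> x_3 = 1/3 -> 1/3 = 1
(x_3 -> x_3) & x_1 = 1 & 1/3 = 1/3
((x_1 & x_1) -> (x_2 <-> x_2)) -> ((x_3 -> x_3) & x_1) = 1 -> 1/3 = 1/3
x_3 <-> x_2 = 1/3 <-> 2/3 = 2/3
(x_3 <-> x_2) & x_1 = 2/3 & 1/3 = 1/3
x_3 -> x_2 = 1/3 -> 2/3 = 1
x_3 & (x_3 -> x_2) = 1/3 & 1 = 1/3
((x_3 <-> x_2) & x_1) & (x_3 & (x_3 -> x_2)) = 1/3 & 1/3 = 1/3
(((x_1 & x_1) -> (x_2 <-> x_2)) -> ((x_3 -> x_3) & x_1)) <-> (((x_3 <-> x_2) & x_1) & (x_3 & (x_3 -> x_2))) = 1/3 <-> 1/3 = 1
~((x_3 -> x_2) -> x_2) & ((((x_1 & x_1) -> (x_2 <-> x_2)) -> ((x_3 -> x_3) & x_1)) <-> (((x_3 <-> x_2) & x_1) & (x_3 & (x_3 -> x_2)))) = 1/3 & 1 = 1/3
(~(~x_1 -> x_2) & ((~x_1 -> x_2) -> ((x_1 & x_1) -> ~(x_3 -> x_3)))) <-> (~((x_3 -> x_2) -> x_2) & ((((x_1 & x_1) -> (x_2 <-> x_2)) -> ((x_3 -> x_3) & x_1)) <-> (((x_3 <-> x_2) & x_1) & (x_3 & (x_3 -> x_2))))) = 0 <-> 1/3 = 2/3
((((x_3 -> ~x_2) -> (~x_2 -> ((x_2 <-> x_1) -> x_1))) -> ((((x_1 <-> x_3) -> ~x_3) & x_3) & ~x_2)) -> (~((x_1 -> x_3) -> x_1) & ((((x_3 -> x_1) & x_3) <-> ~(x_1 -> x_2)) <-> (((x_2 & x_2) <-> x_1) -> (x_3 & x_1))))) <-> ((~(~x_1 -> x_2) & ((~x_1 -> x_2) -> ((x_1 & x_1) -> ~(x_3 -> x_3)))) <-> (~((x_3 -> x_2) -> x_2) & ((((x_1 & x_1) -> (x_2 <-> x_2)) -> ((x_3 -> x_3) & x_1)) <-> (((x_3 <-> x_2) & x_1) & (x_3 & (x_3 -> x_2)))))) = 1 <-> 2/3 = 2/3

2/3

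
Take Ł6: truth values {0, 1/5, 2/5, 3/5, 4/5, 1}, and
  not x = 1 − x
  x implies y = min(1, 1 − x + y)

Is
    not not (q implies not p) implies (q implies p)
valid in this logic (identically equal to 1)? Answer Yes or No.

Counterexample: take p = 0, q = 1/5.
not p = not 0 = 1
q implies not p = 1/5 implies 1 = 1
not (q implies not p) = not 1 = 0
not not (q implies not p) = not 0 = 1
q implies p = 1/5 implies 0 = 4/5
not not (q implies not p) implies (q implies p) = 1 implies 4/5 = 4/5
This gives 4/5 ≠ 1.

No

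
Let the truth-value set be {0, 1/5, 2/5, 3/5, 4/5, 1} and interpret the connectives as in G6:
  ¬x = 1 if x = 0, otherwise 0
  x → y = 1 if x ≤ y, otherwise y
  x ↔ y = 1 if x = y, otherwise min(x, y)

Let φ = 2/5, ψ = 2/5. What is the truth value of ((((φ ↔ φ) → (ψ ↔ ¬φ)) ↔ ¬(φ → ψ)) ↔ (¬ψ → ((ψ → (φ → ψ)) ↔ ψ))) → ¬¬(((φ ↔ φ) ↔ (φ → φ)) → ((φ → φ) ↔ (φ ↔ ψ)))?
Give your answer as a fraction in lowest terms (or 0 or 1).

φ ↔ φ = 2/5 ↔ 2/5 = 1
¬φ = ¬2/5 = 0
ψ ↔ ¬φ = 2/5 ↔ 0 = 0
(φ ↔ φ) → (ψ ↔ ¬φ) = 1 → 0 = 0
φ → ψ = 2/5 → 2/5 = 1
¬(φ → ψ) = ¬1 = 0
((φ ↔ φ) → (ψ ↔ ¬φ)) ↔ ¬(φ → ψ) = 0 ↔ 0 = 1
¬ψ = ¬2/5 = 0
φ → ψ = 2/5 → 2/5 = 1
ψ → (φ → ψ) = 2/5 → 1 = 1
(ψ → (φ → ψ)) ↔ ψ = 1 ↔ 2/5 = 2/5
¬ψ → ((ψ → (φ → ψ)) ↔ ψ) = 0 → 2/5 = 1
(((φ ↔ φ) → (ψ ↔ ¬φ)) ↔ ¬(φ → ψ)) ↔ (¬ψ → ((ψ → (φ → ψ)) ↔ ψ)) = 1 ↔ 1 = 1
φ ↔ φ = 2/5 ↔ 2/5 = 1
φ → φ = 2/5 → 2/5 = 1
(φ ↔ φ) ↔ (φ → φ) = 1 ↔ 1 = 1
φ → φ = 2/5 → 2/5 = 1
φ ↔ ψ = 2/5 ↔ 2/5 = 1
(φ → φ) ↔ (φ ↔ ψ) = 1 ↔ 1 = 1
((φ ↔ φ) ↔ (φ → φ)) → ((φ → φ) ↔ (φ ↔ ψ)) = 1 → 1 = 1
¬(((φ ↔ φ) ↔ (φ → φ)) → ((φ → φ) ↔ (φ ↔ ψ))) = ¬1 = 0
¬¬(((φ ↔ φ) ↔ (φ → φ)) → ((φ → φ) ↔ (φ ↔ ψ))) = ¬0 = 1
((((φ ↔ φ) → (ψ ↔ ¬φ)) ↔ ¬(φ → ψ)) ↔ (¬ψ → ((ψ → (φ → ψ)) ↔ ψ))) → ¬¬(((φ ↔ φ) ↔ (φ → φ)) → ((φ → φ) ↔ (φ ↔ ψ))) = 1 → 1 = 1

1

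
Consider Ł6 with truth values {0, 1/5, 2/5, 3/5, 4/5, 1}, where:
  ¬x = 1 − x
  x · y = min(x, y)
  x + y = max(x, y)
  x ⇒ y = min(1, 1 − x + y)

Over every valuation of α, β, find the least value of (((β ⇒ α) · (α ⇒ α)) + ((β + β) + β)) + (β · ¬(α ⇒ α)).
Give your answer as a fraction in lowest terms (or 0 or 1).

3/5

Take α = 0, β = 2/5:
β ⇒ α = 2/5 ⇒ 0 = 3/5
α ⇒ α = 0 ⇒ 0 = 1
(β ⇒ α) · (α ⇒ α) = 3/5 · 1 = 3/5
β + β = 2/5 + 2/5 = 2/5
(β + β) + β = 2/5 + 2/5 = 2/5
((β ⇒ α) · (α ⇒ α)) + ((β + β) + β) = 3/5 + 2/5 = 3/5
α ⇒ α = 0 ⇒ 0 = 1
¬(α ⇒ α) = ¬1 = 0
β · ¬(α ⇒ α) = 2/5 · 0 = 0
(((β ⇒ α) · (α ⇒ α)) + ((β + β) + β)) + (β · ¬(α ⇒ α)) = 3/5 + 0 = 3/5
No assignment yields a value below 3/5, so this is the minimum.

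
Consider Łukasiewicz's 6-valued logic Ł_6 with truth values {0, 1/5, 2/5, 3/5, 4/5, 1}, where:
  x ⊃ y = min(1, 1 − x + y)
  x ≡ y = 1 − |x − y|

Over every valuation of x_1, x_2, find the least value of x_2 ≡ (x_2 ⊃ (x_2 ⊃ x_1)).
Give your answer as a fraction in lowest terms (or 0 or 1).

0

Take x_1 = 0, x_2 = 0:
x_2 ⊃ x_1 = 0 ⊃ 0 = 1
x_2 ⊃ (x_2 ⊃ x_1) = 0 ⊃ 1 = 1
x_2 ≡ (x_2 ⊃ (x_2 ⊃ x_1)) = 0 ≡ 1 = 0
No assignment yields a value below 0, so this is the minimum.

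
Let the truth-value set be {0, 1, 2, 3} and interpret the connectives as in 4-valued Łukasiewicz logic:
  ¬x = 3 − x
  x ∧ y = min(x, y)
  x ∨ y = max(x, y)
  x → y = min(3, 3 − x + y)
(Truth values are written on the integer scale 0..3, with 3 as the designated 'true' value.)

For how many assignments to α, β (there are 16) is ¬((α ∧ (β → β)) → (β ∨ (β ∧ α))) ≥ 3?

1

α = 0, β = 0 ↦ 0  <
α = 0, β = 1 ↦ 0  <
α = 0, β = 2 ↦ 0  <
α = 0, β = 3 ↦ 0  <
α = 1, β = 0 ↦ 1  <
α = 1, β = 1 ↦ 0  <
α = 1, β = 2 ↦ 0  <
α = 1, β = 3 ↦ 0  <
α = 2, β = 0 ↦ 2  <
α = 2, β = 1 ↦ 1  <
α = 2, β = 2 ↦ 0  <
α = 2, β = 3 ↦ 0  <
α = 3, β = 0 ↦ 3  ≥
α = 3, β = 1 ↦ 2  <
α = 3, β = 2 ↦ 1  <
α = 3, β = 3 ↦ 0  <
So 1 of the 16 assignments meets the threshold.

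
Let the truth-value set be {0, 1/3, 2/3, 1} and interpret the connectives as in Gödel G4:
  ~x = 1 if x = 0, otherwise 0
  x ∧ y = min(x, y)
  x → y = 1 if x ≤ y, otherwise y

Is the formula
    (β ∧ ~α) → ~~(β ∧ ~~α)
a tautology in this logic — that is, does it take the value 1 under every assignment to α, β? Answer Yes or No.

No

Counterexample: take α = 0, β = 1/3.
~α = ~0 = 1
β ∧ ~α = 1/3 ∧ 1 = 1/3
~α = ~0 = 1
~~α = ~1 = 0
β ∧ ~~α = 1/3 ∧ 0 = 0
~(β ∧ ~~α) = ~0 = 1
~~(β ∧ ~~α) = ~1 = 0
(β ∧ ~α) → ~~(β ∧ ~~α) = 1/3 → 0 = 0
This gives 0 ≠ 1.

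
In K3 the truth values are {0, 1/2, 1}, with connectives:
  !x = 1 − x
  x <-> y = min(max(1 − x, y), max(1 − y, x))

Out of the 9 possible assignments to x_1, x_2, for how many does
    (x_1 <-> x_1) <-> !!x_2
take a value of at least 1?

x_1 = 0, x_2 = 0 ↦ 0  <
x_1 = 0, x_2 = 1/2 ↦ 1/2  <
x_1 = 0, x_2 = 1 ↦ 1  ≥
x_1 = 1/2, x_2 = 0 ↦ 1/2  <
x_1 = 1/2, x_2 = 1/2 ↦ 1/2  <
x_1 = 1/2, x_2 = 1 ↦ 1/2  <
x_1 = 1, x_2 = 0 ↦ 0  <
x_1 = 1, x_2 = 1/2 ↦ 1/2  <
x_1 = 1, x_2 = 1 ↦ 1  ≥
So 2 of the 9 assignments meet the threshold.

2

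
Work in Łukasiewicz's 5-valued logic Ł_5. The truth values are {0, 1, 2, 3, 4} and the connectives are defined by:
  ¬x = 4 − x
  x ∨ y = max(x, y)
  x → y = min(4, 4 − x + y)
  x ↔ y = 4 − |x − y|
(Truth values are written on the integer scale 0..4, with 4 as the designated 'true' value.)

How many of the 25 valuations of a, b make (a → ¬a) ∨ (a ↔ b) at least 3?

value 4: 17 assignments (counts)
value 3: 3 assignments (counts)
value 2: 3 assignments
value 1: 1 assignment
value 0: 1 assignment
So 20 of the 25 assignments meet the threshold.

20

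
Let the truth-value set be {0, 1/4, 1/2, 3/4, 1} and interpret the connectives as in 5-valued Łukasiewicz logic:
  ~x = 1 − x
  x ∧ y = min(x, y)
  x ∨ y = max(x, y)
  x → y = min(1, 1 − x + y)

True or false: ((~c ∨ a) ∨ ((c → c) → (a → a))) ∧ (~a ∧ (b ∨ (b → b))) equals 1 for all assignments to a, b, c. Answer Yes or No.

Counterexample: take a = 1/4, b = 0, c = 0.
~c = ~0 = 1
~c ∨ a = 1 ∨ 1/4 = 1
c → c = 0 → 0 = 1
a → a = 1/4 → 1/4 = 1
(c → c) → (a → a) = 1 → 1 = 1
(~c ∨ a) ∨ ((c → c) → (a → a)) = 1 ∨ 1 = 1
~a = ~1/4 = 3/4
b → b = 0 → 0 = 1
b ∨ (b → b) = 0 ∨ 1 = 1
~a ∧ (b ∨ (b → b)) = 3/4 ∧ 1 = 3/4
((~c ∨ a) ∨ ((c → c) → (a → a))) ∧ (~a ∧ (b ∨ (b → b))) = 1 ∧ 3/4 = 3/4
This gives 3/4 ≠ 1.

No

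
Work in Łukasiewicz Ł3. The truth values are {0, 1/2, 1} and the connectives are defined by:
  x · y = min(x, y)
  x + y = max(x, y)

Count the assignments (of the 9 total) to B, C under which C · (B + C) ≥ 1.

B = 0, C = 0 ↦ 0  <
B = 0, C = 1/2 ↦ 1/2  <
B = 0, C = 1 ↦ 1  ≥
B = 1/2, C = 0 ↦ 0  <
B = 1/2, C = 1/2 ↦ 1/2  <
B = 1/2, C = 1 ↦ 1  ≥
B = 1, C = 0 ↦ 0  <
B = 1, C = 1/2 ↦ 1/2  <
B = 1, C = 1 ↦ 1  ≥
So 3 of the 9 assignments meet the threshold.

3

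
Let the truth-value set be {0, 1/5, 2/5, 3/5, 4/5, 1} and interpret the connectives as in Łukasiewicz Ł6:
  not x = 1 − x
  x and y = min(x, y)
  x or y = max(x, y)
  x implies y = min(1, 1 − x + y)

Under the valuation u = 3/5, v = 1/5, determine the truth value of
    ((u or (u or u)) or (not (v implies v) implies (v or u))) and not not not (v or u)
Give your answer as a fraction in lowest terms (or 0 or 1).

u or u = 3/5 or 3/5 = 3/5
u or (u or u) = 3/5 or 3/5 = 3/5
v implies v = 1/5 implies 1/5 = 1
not (v implies v) = not 1 = 0
v or u = 1/5 or 3/5 = 3/5
not (v implies v) implies (v or u) = 0 implies 3/5 = 1
(u or (u or u)) or (not (v implies v) implies (v or u)) = 3/5 or 1 = 1
v or u = 1/5 or 3/5 = 3/5
not (v or u) = not 3/5 = 2/5
not not (v or u) = not 2/5 = 3/5
not not not (v or u) = not 3/5 = 2/5
((u or (u or u)) or (not (v implies v) implies (v or u))) and not not not (v or u) = 1 and 2/5 = 2/5

2/5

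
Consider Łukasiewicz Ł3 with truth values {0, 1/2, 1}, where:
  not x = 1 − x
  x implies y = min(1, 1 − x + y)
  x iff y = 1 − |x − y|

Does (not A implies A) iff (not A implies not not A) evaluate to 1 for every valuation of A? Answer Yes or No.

A = 0 ↦ 1
A = 1/2 ↦ 1
A = 1 ↦ 1
Every assignment gives a value ≥ 1.

Yes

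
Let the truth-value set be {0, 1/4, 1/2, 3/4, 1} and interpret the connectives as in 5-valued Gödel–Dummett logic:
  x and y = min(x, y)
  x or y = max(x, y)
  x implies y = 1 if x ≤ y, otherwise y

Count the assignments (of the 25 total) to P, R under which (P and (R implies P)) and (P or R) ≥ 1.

5

value 1: 5 assignments (counts)
value 3/4: 5 assignments
value 1/2: 5 assignments
value 1/4: 5 assignments
value 0: 5 assignments
So 5 of the 25 assignments meet the threshold.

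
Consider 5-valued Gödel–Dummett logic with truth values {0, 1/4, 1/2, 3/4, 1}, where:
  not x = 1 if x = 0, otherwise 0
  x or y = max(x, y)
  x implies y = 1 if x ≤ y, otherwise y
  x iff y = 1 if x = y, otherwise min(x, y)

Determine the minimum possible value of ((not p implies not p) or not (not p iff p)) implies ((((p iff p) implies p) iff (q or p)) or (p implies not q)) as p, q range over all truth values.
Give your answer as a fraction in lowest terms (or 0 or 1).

Take p = 1/4, q = 1/2:
not p = not 1/4 = 0
not p = not 1/4 = 0
not p implies not p = 0 implies 0 = 1
not p = not 1/4 = 0
not p iff p = 0 iff 1/4 = 0
not (not p iff p) = not 0 = 1
(not p implies not p) or not (not p iff p) = 1 or 1 = 1
p iff p = 1/4 iff 1/4 = 1
(p iff p) implies p = 1 implies 1/4 = 1/4
q or p = 1/2 or 1/4 = 1/2
((p iff p) implies p) iff (q or p) = 1/4 iff 1/2 = 1/4
not q = not 1/2 = 0
p implies not q = 1/4 implies 0 = 0
(((p iff p) implies p) iff (q or p)) or (p implies not q) = 1/4 or 0 = 1/4
((not p implies not p) or not (not p iff p)) implies ((((p iff p) implies p) iff (q or p)) or (p implies not q)) = 1 implies 1/4 = 1/4
No assignment yields a value below 1/4, so this is the minimum.

1/4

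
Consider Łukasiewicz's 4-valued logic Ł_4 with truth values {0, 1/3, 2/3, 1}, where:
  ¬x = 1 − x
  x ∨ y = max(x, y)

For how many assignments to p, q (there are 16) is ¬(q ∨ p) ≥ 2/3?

4

p = 0, q = 0 ↦ 1  ≥
p = 0, q = 1/3 ↦ 2/3  ≥
p = 0, q = 2/3 ↦ 1/3  <
p = 0, q = 1 ↦ 0  <
p = 1/3, q = 0 ↦ 2/3  ≥
p = 1/3, q = 1/3 ↦ 2/3  ≥
p = 1/3, q = 2/3 ↦ 1/3  <
p = 1/3, q = 1 ↦ 0  <
p = 2/3, q = 0 ↦ 1/3  <
p = 2/3, q = 1/3 ↦ 1/3  <
p = 2/3, q = 2/3 ↦ 1/3  <
p = 2/3, q = 1 ↦ 0  <
p = 1, q = 0 ↦ 0  <
p = 1, q = 1/3 ↦ 0  <
p = 1, q = 2/3 ↦ 0  <
p = 1, q = 1 ↦ 0  <
So 4 of the 16 assignments meet the threshold.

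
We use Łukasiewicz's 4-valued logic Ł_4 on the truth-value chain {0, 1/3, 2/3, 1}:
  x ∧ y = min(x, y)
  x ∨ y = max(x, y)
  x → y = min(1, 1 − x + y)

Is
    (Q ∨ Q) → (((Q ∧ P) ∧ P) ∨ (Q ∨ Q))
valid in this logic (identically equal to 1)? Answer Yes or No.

P = 0, Q = 0 ↦ 1
P = 0, Q = 1/3 ↦ 1
P = 0, Q = 2/3 ↦ 1
P = 0, Q = 1 ↦ 1
P = 1/3, Q = 0 ↦ 1
P = 1/3, Q = 1/3 ↦ 1
P = 1/3, Q = 2/3 ↦ 1
P = 1/3, Q = 1 ↦ 1
P = 2/3, Q = 0 ↦ 1
P = 2/3, Q = 1/3 ↦ 1
P = 2/3, Q = 2/3 ↦ 1
P = 2/3, Q = 1 ↦ 1
P = 1, Q = 0 ↦ 1
P = 1, Q = 1/3 ↦ 1
P = 1, Q = 2/3 ↦ 1
P = 1, Q = 1 ↦ 1
Every assignment gives a value ≥ 1.

Yes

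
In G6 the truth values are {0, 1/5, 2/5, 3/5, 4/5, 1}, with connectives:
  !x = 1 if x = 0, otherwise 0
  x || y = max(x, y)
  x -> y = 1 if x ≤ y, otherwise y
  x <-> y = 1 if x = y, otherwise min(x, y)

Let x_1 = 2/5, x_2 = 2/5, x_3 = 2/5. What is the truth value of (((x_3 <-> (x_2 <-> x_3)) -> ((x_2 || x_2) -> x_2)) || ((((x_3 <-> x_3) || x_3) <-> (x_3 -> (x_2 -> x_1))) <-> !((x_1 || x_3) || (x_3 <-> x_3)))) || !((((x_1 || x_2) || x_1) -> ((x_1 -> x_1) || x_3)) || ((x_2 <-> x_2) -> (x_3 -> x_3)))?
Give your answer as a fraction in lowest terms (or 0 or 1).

x_2 <-> x_3 = 2/5 <-> 2/5 = 1
x_3 <-> (x_2 <-> x_3) = 2/5 <-> 1 = 2/5
x_2 || x_2 = 2/5 || 2/5 = 2/5
(x_2 || x_2) -> x_2 = 2/5 -> 2/5 = 1
(x_3 <-> (x_2 <-> x_3)) -> ((x_2 || x_2) -> x_2) = 2/5 -> 1 = 1
x_3 <-> x_3 = 2/5 <-> 2/5 = 1
(x_3 <-> x_3) || x_3 = 1 || 2/5 = 1
x_2 -> x_1 = 2/5 -> 2/5 = 1
x_3 -> (x_2 -> x_1) = 2/5 -> 1 = 1
((x_3 <-> x_3) || x_3) <-> (x_3 -> (x_2 -> x_1)) = 1 <-> 1 = 1
x_1 || x_3 = 2/5 || 2/5 = 2/5
x_3 <-> x_3 = 2/5 <-> 2/5 = 1
(x_1 || x_3) || (x_3 <-> x_3) = 2/5 || 1 = 1
!((x_1 || x_3) || (x_3 <-> x_3)) = !1 = 0
(((x_3 <-> x_3) || x_3) <-> (x_3 -> (x_2 -> x_1))) <-> !((x_1 || x_3) || (x_3 <-> x_3)) = 1 <-> 0 = 0
((x_3 <-> (x_2 <-> x_3)) -> ((x_2 || x_2) -> x_2)) || ((((x_3 <-> x_3) || x_3) <-> (x_3 -> (x_2 -> x_1))) <-> !((x_1 || x_3) || (x_3 <-> x_3))) = 1 || 0 = 1
x_1 || x_2 = 2/5 || 2/5 = 2/5
(x_1 || x_2) || x_1 = 2/5 || 2/5 = 2/5
x_1 -> x_1 = 2/5 -> 2/5 = 1
(x_1 -> x_1) || x_3 = 1 || 2/5 = 1
((x_1 || x_2) || x_1) -> ((x_1 -> x_1) || x_3) = 2/5 -> 1 = 1
x_2 <-> x_2 = 2/5 <-> 2/5 = 1
x_3 -> x_3 = 2/5 -> 2/5 = 1
(x_2 <-> x_2) -> (x_3 -> x_3) = 1 -> 1 = 1
(((x_1 || x_2) || x_1) -> ((x_1 -> x_1) || x_3)) || ((x_2 <-> x_2) -> (x_3 -> x_3)) = 1 || 1 = 1
!((((x_1 || x_2) || x_1) -> ((x_1 -> x_1) || x_3)) || ((x_2 <-> x_2) -> (x_3 -> x_3))) = !1 = 0
(((x_3 <-> (x_2 <-> x_3)) -> ((x_2 || x_2) -> x_2)) || ((((x_3 <-> x_3) || x_3) <-> (x_3 -> (x_2 -> x_1))) <-> !((x_1 || x_3) || (x_3 <-> x_3)))) || !((((x_1 || x_2) || x_1) -> ((x_1 -> x_1) || x_3)) || ((x_2 <-> x_2) -> (x_3 -> x_3))) = 1 || 0 = 1

1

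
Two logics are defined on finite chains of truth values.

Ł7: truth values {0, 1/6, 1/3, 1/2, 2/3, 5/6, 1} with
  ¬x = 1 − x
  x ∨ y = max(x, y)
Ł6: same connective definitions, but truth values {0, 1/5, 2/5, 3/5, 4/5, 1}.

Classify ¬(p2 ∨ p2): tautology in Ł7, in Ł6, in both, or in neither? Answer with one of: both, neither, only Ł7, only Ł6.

neither

In Ł7: at p2 = 1/6 the value is 5/6 — not a tautology.
In Ł6: at p2 = 1/5 the value is 4/5 — not a tautology.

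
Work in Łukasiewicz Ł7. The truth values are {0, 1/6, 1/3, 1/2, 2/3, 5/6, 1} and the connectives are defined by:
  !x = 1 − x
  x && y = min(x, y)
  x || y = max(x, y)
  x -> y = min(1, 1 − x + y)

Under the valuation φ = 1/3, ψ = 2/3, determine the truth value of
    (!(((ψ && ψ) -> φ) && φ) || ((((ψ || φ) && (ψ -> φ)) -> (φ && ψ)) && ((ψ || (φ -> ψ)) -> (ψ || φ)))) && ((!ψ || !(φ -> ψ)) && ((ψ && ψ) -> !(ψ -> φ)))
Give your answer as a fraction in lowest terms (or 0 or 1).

ψ && ψ = 2/3 && 2/3 = 2/3
(ψ && ψ) -> φ = 2/3 -> 1/3 = 2/3
((ψ && ψ) -> φ) && φ = 2/3 && 1/3 = 1/3
!(((ψ && ψ) -> φ) && φ) = !1/3 = 2/3
ψ || φ = 2/3 || 1/3 = 2/3
ψ -> φ = 2/3 -> 1/3 = 2/3
(ψ || φ) && (ψ -> φ) = 2/3 && 2/3 = 2/3
φ && ψ = 1/3 && 2/3 = 1/3
((ψ || φ) && (ψ -> φ)) -> (φ && ψ) = 2/3 -> 1/3 = 2/3
φ -> ψ = 1/3 -> 2/3 = 1
ψ || (φ -> ψ) = 2/3 || 1 = 1
ψ || φ = 2/3 || 1/3 = 2/3
(ψ || (φ -> ψ)) -> (ψ || φ) = 1 -> 2/3 = 2/3
(((ψ || φ) && (ψ -> φ)) -> (φ && ψ)) && ((ψ || (φ -> ψ)) -> (ψ || φ)) = 2/3 && 2/3 = 2/3
!(((ψ && ψ) -> φ) && φ) || ((((ψ || φ) && (ψ -> φ)) -> (φ && ψ)) && ((ψ || (φ -> ψ)) -> (ψ || φ))) = 2/3 || 2/3 = 2/3
!ψ = !2/3 = 1/3
φ -> ψ = 1/3 -> 2/3 = 1
!(φ -> ψ) = !1 = 0
!ψ || !(φ -> ψ) = 1/3 || 0 = 1/3
ψ && ψ = 2/3 && 2/3 = 2/3
ψ -> φ = 2/3 -> 1/3 = 2/3
!(ψ -> φ) = !2/3 = 1/3
(ψ && ψ) -> !(ψ -> φ) = 2/3 -> 1/3 = 2/3
(!ψ || !(φ -> ψ)) && ((ψ && ψ) -> !(ψ -> φ)) = 1/3 && 2/3 = 1/3
(!(((ψ && ψ) -> φ) && φ) || ((((ψ || φ) && (ψ -> φ)) -> (φ && ψ)) && ((ψ || (φ -> ψ)) -> (ψ || φ)))) && ((!ψ || !(φ -> ψ)) && ((ψ && ψ) -> !(ψ -> φ))) = 2/3 && 1/3 = 1/3

1/3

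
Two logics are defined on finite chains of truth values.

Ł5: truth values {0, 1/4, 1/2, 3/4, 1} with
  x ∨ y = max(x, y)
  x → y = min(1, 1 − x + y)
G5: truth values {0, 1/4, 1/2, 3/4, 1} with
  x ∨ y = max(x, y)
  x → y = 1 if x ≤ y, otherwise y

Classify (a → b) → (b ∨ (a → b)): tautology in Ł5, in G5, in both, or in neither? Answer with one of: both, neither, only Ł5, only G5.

In Ł5: every assignment gives 1 — tautology.
In G5: every assignment gives 1 — tautology.

both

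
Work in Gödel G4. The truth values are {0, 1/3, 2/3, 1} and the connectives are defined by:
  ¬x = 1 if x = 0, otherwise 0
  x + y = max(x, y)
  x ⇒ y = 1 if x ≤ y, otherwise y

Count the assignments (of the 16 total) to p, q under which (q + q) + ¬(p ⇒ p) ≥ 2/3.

p = 0, q = 0 ↦ 0  <
p = 0, q = 1/3 ↦ 1/3  <
p = 0, q = 2/3 ↦ 2/3  ≥
p = 0, q = 1 ↦ 1  ≥
p = 1/3, q = 0 ↦ 0  <
p = 1/3, q = 1/3 ↦ 1/3  <
p = 1/3, q = 2/3 ↦ 2/3  ≥
p = 1/3, q = 1 ↦ 1  ≥
p = 2/3, q = 0 ↦ 0  <
p = 2/3, q = 1/3 ↦ 1/3  <
p = 2/3, q = 2/3 ↦ 2/3  ≥
p = 2/3, q = 1 ↦ 1  ≥
p = 1, q = 0 ↦ 0  <
p = 1, q = 1/3 ↦ 1/3  <
p = 1, q = 2/3 ↦ 2/3  ≥
p = 1, q = 1 ↦ 1  ≥
So 8 of the 16 assignments meet the threshold.

8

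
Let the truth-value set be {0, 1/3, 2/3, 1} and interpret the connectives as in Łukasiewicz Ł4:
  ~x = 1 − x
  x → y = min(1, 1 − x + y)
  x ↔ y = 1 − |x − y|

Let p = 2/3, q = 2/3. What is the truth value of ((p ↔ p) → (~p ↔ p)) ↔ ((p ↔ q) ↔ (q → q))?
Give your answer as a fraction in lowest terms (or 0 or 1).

2/3

p ↔ p = 2/3 ↔ 2/3 = 1
~p = ~2/3 = 1/3
~p ↔ p = 1/3 ↔ 2/3 = 2/3
(p ↔ p) → (~p ↔ p) = 1 → 2/3 = 2/3
p ↔ q = 2/3 ↔ 2/3 = 1
q → q = 2/3 → 2/3 = 1
(p ↔ q) ↔ (q → q) = 1 ↔ 1 = 1
((p ↔ p) → (~p ↔ p)) ↔ ((p ↔ q) ↔ (q → q)) = 2/3 ↔ 1 = 2/3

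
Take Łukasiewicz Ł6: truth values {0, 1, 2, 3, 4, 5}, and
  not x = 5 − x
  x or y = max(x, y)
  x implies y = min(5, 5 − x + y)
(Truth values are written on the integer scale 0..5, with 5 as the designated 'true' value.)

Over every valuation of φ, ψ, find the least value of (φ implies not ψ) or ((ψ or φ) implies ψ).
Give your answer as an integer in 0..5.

Take φ = 5, ψ = 2:
not ψ = not 2 = 3
φ implies not ψ = 5 implies 3 = 3
ψ or φ = 2 or 5 = 5
(ψ or φ) implies ψ = 5 implies 2 = 2
(φ implies not ψ) or ((ψ or φ) implies ψ) = 3 or 2 = 3
No assignment yields a value below 3, so this is the minimum.

3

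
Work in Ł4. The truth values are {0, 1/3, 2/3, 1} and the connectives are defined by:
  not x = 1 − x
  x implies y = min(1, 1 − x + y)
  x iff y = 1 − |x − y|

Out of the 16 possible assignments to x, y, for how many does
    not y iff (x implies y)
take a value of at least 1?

x = 0, y = 0 ↦ 1  ≥
x = 0, y = 1/3 ↦ 2/3  <
x = 0, y = 2/3 ↦ 1/3  <
x = 0, y = 1 ↦ 0  <
x = 1/3, y = 0 ↦ 2/3  <
x = 1/3, y = 1/3 ↦ 2/3  <
x = 1/3, y = 2/3 ↦ 1/3  <
x = 1/3, y = 1 ↦ 0  <
x = 2/3, y = 0 ↦ 1/3  <
x = 2/3, y = 1/3 ↦ 1  ≥
x = 2/3, y = 2/3 ↦ 1/3  <
x = 2/3, y = 1 ↦ 0  <
x = 1, y = 0 ↦ 0  <
x = 1, y = 1/3 ↦ 2/3  <
x = 1, y = 2/3 ↦ 2/3  <
x = 1, y = 1 ↦ 0  <
So 2 of the 16 assignments meet the threshold.

2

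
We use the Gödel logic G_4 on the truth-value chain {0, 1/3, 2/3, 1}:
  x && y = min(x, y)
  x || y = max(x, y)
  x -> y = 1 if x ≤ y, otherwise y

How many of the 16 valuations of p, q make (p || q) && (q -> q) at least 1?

p = 0, q = 0 ↦ 0  <
p = 0, q = 1/3 ↦ 1/3  <
p = 0, q = 2/3 ↦ 2/3  <
p = 0, q = 1 ↦ 1  ≥
p = 1/3, q = 0 ↦ 1/3  <
p = 1/3, q = 1/3 ↦ 1/3  <
p = 1/3, q = 2/3 ↦ 2/3  <
p = 1/3, q = 1 ↦ 1  ≥
p = 2/3, q = 0 ↦ 2/3  <
p = 2/3, q = 1/3 ↦ 2/3  <
p = 2/3, q = 2/3 ↦ 2/3  <
p = 2/3, q = 1 ↦ 1  ≥
p = 1, q = 0 ↦ 1  ≥
p = 1, q = 1/3 ↦ 1  ≥
p = 1, q = 2/3 ↦ 1  ≥
p = 1, q = 1 ↦ 1  ≥
So 7 of the 16 assignments meet the threshold.

7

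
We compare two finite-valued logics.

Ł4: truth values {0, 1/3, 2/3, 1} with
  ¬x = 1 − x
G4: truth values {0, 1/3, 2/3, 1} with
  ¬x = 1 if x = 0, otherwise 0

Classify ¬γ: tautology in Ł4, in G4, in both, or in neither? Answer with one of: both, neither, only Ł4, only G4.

neither

In Ł4: at γ = 1/3 the value is 2/3 — not a tautology.
In G4: at γ = 1/3 the value is 0 — not a tautology.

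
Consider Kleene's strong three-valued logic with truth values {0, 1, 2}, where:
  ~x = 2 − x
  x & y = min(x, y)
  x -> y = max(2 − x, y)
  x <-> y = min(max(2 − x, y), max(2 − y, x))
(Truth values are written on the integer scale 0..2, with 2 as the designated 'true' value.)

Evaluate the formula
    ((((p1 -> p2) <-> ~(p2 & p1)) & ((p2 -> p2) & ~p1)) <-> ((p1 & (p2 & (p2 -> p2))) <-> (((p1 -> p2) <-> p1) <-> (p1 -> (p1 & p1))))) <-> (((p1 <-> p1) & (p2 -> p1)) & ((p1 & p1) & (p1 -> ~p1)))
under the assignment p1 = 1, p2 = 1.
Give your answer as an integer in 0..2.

1

p1 -> p2 = 1 -> 1 = 1
p2 & p1 = 1 & 1 = 1
~(p2 & p1) = ~1 = 1
(p1 -> p2) <-> ~(p2 & p1) = 1 <-> 1 = 1
p2 -> p2 = 1 -> 1 = 1
~p1 = ~1 = 1
(p2 -> p2) & ~p1 = 1 & 1 = 1
((p1 -> p2) <-> ~(p2 & p1)) & ((p2 -> p2) & ~p1) = 1 & 1 = 1
p2 -> p2 = 1 -> 1 = 1
p2 & (p2 -> p2) = 1 & 1 = 1
p1 & (p2 & (p2 -> p2)) = 1 & 1 = 1
p1 -> p2 = 1 -> 1 = 1
(p1 -> p2) <-> p1 = 1 <-> 1 = 1
p1 & p1 = 1 & 1 = 1
p1 -> (p1 & p1) = 1 -> 1 = 1
((p1 -> p2) <-> p1) <-> (p1 -> (p1 & p1)) = 1 <-> 1 = 1
(p1 & (p2 & (p2 -> p2))) <-> (((p1 -> p2) <-> p1) <-> (p1 -> (p1 & p1))) = 1 <-> 1 = 1
(((p1 -> p2) <-> ~(p2 & p1)) & ((p2 -> p2) & ~p1)) <-> ((p1 & (p2 & (p2 -> p2))) <-> (((p1 -> p2) <-> p1) <-> (p1 -> (p1 & p1)))) = 1 <-> 1 = 1
p1 <-> p1 = 1 <-> 1 = 1
p2 -> p1 = 1 -> 1 = 1
(p1 <-> p1) & (p2 -> p1) = 1 & 1 = 1
p1 & p1 = 1 & 1 = 1
~p1 = ~1 = 1
p1 -> ~p1 = 1 -> 1 = 1
(p1 & p1) & (p1 -> ~p1) = 1 & 1 = 1
((p1 <-> p1) & (p2 -> p1)) & ((p1 & p1) & (p1 -> ~p1)) = 1 & 1 = 1
((((p1 -> p2) <-> ~(p2 & p1)) & ((p2 -> p2) & ~p1)) <-> ((p1 & (p2 & (p2 -> p2))) <-> (((p1 -> p2) <-> p1) <-> (p1 -> (p1 & p1))))) <-> (((p1 <-> p1) & (p2 -> p1)) & ((p1 & p1) & (p1 -> ~p1))) = 1 <-> 1 = 1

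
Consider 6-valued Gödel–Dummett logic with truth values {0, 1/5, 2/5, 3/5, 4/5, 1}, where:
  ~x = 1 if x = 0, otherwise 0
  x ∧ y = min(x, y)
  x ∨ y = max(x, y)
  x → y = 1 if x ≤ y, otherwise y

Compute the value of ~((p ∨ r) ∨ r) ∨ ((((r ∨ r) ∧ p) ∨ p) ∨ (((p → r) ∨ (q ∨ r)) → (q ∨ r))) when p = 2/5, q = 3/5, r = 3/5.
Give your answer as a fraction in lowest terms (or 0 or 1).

p ∨ r = 2/5 ∨ 3/5 = 3/5
(p ∨ r) ∨ r = 3/5 ∨ 3/5 = 3/5
~((p ∨ r) ∨ r) = ~3/5 = 0
r ∨ r = 3/5 ∨ 3/5 = 3/5
(r ∨ r) ∧ p = 3/5 ∧ 2/5 = 2/5
((r ∨ r) ∧ p) ∨ p = 2/5 ∨ 2/5 = 2/5
p → r = 2/5 → 3/5 = 1
q ∨ r = 3/5 ∨ 3/5 = 3/5
(p → r) ∨ (q ∨ r) = 1 ∨ 3/5 = 1
q ∨ r = 3/5 ∨ 3/5 = 3/5
((p → r) ∨ (q ∨ r)) → (q ∨ r) = 1 → 3/5 = 3/5
(((r ∨ r) ∧ p) ∨ p) ∨ (((p → r) ∨ (q ∨ r)) → (q ∨ r)) = 2/5 ∨ 3/5 = 3/5
~((p ∨ r) ∨ r) ∨ ((((r ∨ r) ∧ p) ∨ p) ∨ (((p → r) ∨ (q ∨ r)) → (q ∨ r))) = 0 ∨ 3/5 = 3/5

3/5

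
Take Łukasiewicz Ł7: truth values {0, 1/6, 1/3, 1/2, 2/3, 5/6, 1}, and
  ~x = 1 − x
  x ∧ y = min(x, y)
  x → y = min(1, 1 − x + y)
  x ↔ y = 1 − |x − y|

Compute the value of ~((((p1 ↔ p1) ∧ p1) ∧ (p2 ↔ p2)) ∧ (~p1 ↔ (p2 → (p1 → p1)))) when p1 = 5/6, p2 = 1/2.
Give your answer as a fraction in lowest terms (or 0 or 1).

5/6

p1 ↔ p1 = 5/6 ↔ 5/6 = 1
(p1 ↔ p1) ∧ p1 = 1 ∧ 5/6 = 5/6
p2 ↔ p2 = 1/2 ↔ 1/2 = 1
((p1 ↔ p1) ∧ p1) ∧ (p2 ↔ p2) = 5/6 ∧ 1 = 5/6
~p1 = ~5/6 = 1/6
p1 → p1 = 5/6 → 5/6 = 1
p2 → (p1 → p1) = 1/2 → 1 = 1
~p1 ↔ (p2 → (p1 → p1)) = 1/6 ↔ 1 = 1/6
(((p1 ↔ p1) ∧ p1) ∧ (p2 ↔ p2)) ∧ (~p1 ↔ (p2 → (p1 → p1))) = 5/6 ∧ 1/6 = 1/6
~((((p1 ↔ p1) ∧ p1) ∧ (p2 ↔ p2)) ∧ (~p1 ↔ (p2 → (p1 → p1)))) = ~1/6 = 5/6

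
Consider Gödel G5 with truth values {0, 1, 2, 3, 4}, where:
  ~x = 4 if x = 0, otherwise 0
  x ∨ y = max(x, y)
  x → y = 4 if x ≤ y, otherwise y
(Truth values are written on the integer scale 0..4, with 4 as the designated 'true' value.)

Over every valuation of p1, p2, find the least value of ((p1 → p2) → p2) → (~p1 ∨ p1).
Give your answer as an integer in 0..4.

Take p1 = 1, p2 = 0:
p1 → p2 = 1 → 0 = 0
(p1 → p2) → p2 = 0 → 0 = 4
~p1 = ~1 = 0
~p1 ∨ p1 = 0 ∨ 1 = 1
((p1 → p2) → p2) → (~p1 ∨ p1) = 4 → 1 = 1
No assignment yields a value below 1, so this is the minimum.

1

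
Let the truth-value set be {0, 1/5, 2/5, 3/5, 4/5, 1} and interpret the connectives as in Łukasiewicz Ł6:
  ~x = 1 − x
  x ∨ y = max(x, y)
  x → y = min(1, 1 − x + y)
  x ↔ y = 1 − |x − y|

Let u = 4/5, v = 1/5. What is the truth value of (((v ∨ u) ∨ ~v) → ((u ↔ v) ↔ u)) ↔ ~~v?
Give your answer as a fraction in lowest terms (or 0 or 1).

2/5

v ∨ u = 1/5 ∨ 4/5 = 4/5
~v = ~1/5 = 4/5
(v ∨ u) ∨ ~v = 4/5 ∨ 4/5 = 4/5
u ↔ v = 4/5 ↔ 1/5 = 2/5
(u ↔ v) ↔ u = 2/5 ↔ 4/5 = 3/5
((v ∨ u) ∨ ~v) → ((u ↔ v) ↔ u) = 4/5 → 3/5 = 4/5
~v = ~1/5 = 4/5
~~v = ~4/5 = 1/5
(((v ∨ u) ∨ ~v) → ((u ↔ v) ↔ u)) ↔ ~~v = 4/5 ↔ 1/5 = 2/5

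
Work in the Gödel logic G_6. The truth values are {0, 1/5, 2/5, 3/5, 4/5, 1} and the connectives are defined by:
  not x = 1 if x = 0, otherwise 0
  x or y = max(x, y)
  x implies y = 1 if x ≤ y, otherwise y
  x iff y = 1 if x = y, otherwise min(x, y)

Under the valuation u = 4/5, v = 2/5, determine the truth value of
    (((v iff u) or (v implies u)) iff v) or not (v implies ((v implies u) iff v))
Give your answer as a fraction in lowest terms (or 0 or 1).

v iff u = 2/5 iff 4/5 = 2/5
v implies u = 2/5 implies 4/5 = 1
(v iff u) or (v implies u) = 2/5 or 1 = 1
((v iff u) or (v implies u)) iff v = 1 iff 2/5 = 2/5
v implies u = 2/5 implies 4/5 = 1
(v implies u) iff v = 1 iff 2/5 = 2/5
v implies ((v implies u) iff v) = 2/5 implies 2/5 = 1
not (v implies ((v implies u) iff v)) = not 1 = 0
(((v iff u) or (v implies u)) iff v) or not (v implies ((v implies u) iff v)) = 2/5 or 0 = 2/5

2/5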